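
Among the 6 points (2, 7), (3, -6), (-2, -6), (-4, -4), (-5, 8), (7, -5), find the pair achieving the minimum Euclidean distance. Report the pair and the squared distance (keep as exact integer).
Pair = ((-2, -6), (-4, -4)); squared distance = 8

Compute all C(6, 2) = 15 pairwise squared distances (x_i − x_j)² + (y_i − y_j)². The minimum is 8, attained by the pair ((-2, -6), (-4, -4)).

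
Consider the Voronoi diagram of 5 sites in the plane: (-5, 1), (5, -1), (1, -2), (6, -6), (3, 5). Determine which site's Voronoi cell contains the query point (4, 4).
Nearest site = (3, 5)

The Voronoi cell of site s contains exactly those query points closer to s than to any other site. Compute squared distances from q = (4, 4) to each site:
  (3 − 4)² + (5 − 4)² = 2
  (5 − 4)² + (-1 − 4)² = 26
  (1 − 4)² + (-2 − 4)² = 45
  (-5 − 4)² + (1 − 4)² = 90
  (6 − 4)² + (-6 − 4)² = 104
Minimum is attained by (3, 5), so q lies in its Voronoi cell.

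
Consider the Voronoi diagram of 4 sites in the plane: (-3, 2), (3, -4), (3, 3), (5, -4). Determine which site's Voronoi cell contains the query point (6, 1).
Nearest site = (3, 3)

The Voronoi cell of site s contains exactly those query points closer to s than to any other site. Compute squared distances from q = (6, 1) to each site:
  (3 − 6)² + (3 − 1)² = 13
  (5 − 6)² + (-4 − 1)² = 26
  (3 − 6)² + (-4 − 1)² = 34
  (-3 − 6)² + (2 − 1)² = 82
Minimum is attained by (3, 3), so q lies in its Voronoi cell.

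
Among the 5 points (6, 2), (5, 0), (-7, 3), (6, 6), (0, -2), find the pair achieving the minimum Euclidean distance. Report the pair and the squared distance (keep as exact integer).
Pair = ((6, 2), (5, 0)); squared distance = 5

Compute all C(5, 2) = 10 pairwise squared distances (x_i − x_j)² + (y_i − y_j)². The minimum is 5, attained by the pair ((6, 2), (5, 0)).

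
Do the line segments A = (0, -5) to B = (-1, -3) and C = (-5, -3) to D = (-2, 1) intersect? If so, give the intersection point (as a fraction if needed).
No (intersection of containing lines falls outside at least one segment)

Parametrize and solve: t = 13/5, s = 4/5. At least one of these is outside [0, 1], so the segments do not intersect.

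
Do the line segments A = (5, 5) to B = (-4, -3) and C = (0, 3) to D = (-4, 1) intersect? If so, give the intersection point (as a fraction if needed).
No (intersection of containing lines falls outside at least one segment)

Parametrize and solve: t = -1/7, s = -11/7. At least one of these is outside [0, 1], so the segments do not intersect.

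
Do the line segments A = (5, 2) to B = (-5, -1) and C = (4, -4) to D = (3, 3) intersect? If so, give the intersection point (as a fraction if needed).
Yes; intersection at (235/73, 107/73) (t = 13/73 on AB, s = 57/73 on CD)

Parametrize AB as A + t(B − A) = (5 + -10 t, 2 + -3 t) and CD as C + s(D − C) = (4 + -1 s, -4 + 7 s). Solve the linear system for (t, s). Determinant = 73 ≠ 0, so a unique intersection of the containing lines exists. Solution: t = 13/73, s = 57/73 — both in [0, 1], so the segments cross. Intersection point: (235/73, 107/73).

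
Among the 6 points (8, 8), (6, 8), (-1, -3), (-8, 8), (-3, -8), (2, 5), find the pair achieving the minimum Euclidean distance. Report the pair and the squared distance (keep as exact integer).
Pair = ((8, 8), (6, 8)); squared distance = 4

Compute all C(6, 2) = 15 pairwise squared distances (x_i − x_j)² + (y_i − y_j)². The minimum is 4, attained by the pair ((8, 8), (6, 8)).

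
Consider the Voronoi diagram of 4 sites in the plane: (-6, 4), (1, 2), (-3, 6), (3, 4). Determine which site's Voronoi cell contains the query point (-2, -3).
Nearest site = (1, 2)

The Voronoi cell of site s contains exactly those query points closer to s than to any other site. Compute squared distances from q = (-2, -3) to each site:
  (1 − -2)² + (2 − -3)² = 34
  (-6 − -2)² + (4 − -3)² = 65
  (3 − -2)² + (4 − -3)² = 74
  (-3 − -2)² + (6 − -3)² = 82
Minimum is attained by (1, 2), so q lies in its Voronoi cell.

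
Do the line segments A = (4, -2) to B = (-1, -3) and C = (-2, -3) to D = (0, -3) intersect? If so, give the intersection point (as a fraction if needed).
Yes; intersection at (-1, -3) (t = 1 on AB, s = 1/2 on CD)

Parametrize AB as A + t(B − A) = (4 + -5 t, -2 + -1 t) and CD as C + s(D − C) = (-2 + 2 s, -3 + 0 s). Solve the linear system for (t, s). Determinant = -2 ≠ 0, so a unique intersection of the containing lines exists. Solution: t = 1, s = 1/2 — both in [0, 1], so the segments cross. Intersection point: (-1, -3).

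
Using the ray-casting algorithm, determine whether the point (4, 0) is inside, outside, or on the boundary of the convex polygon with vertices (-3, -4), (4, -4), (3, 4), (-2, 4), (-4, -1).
The point (4, 0) lies strictly outside the polygon

Cast a horizontal ray to the right from the query point and count how many polygon edges it crosses (each edge strictly once or zero times, handled with the usual half-open convention). 
Parity of crossings → even ⇒ outside.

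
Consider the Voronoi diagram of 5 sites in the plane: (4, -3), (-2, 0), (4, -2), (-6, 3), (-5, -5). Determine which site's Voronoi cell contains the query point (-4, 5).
Nearest site = (-6, 3)

The Voronoi cell of site s contains exactly those query points closer to s than to any other site. Compute squared distances from q = (-4, 5) to each site:
  (-6 − -4)² + (3 − 5)² = 8
  (-2 − -4)² + (0 − 5)² = 29
  (-5 − -4)² + (-5 − 5)² = 101
  (4 − -4)² + (-2 − 5)² = 113
  (4 − -4)² + (-3 − 5)² = 128
Minimum is attained by (-6, 3), so q lies in its Voronoi cell.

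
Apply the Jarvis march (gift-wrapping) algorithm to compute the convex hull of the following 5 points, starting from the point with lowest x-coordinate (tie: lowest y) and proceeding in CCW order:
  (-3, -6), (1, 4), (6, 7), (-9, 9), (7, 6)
Hull (CCW) = [(-9, 9), (-3, -6), (7, 6), (6, 7)]

Jarvis march: at each step, from the current hull vertex p, select the next vertex q as the point such that every other point lies strictly to the left of (or on) the directed line p → q. (Equivalently: for every other point r, the cross product (q − p) × (r − p) ≥ 0.)
Starting point (lowest x, tie lowest y): (-9, 9). Wrap until returning to start. Resulting hull: (-9, 9), (-3, -6), (7, 6), (6, 7).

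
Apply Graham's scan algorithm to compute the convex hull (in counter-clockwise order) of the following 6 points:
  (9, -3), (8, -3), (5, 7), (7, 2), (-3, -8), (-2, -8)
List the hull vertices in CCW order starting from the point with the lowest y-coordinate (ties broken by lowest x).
Hull (CCW) = [(-3, -8), (-2, -8), (9, -3), (5, 7)]

Graham scan procedure:
  1. Find the pivot p₀ = point with lowest y (tie → lowest x): (-3, -8).
  2. Sort the remaining points by polar angle around p₀.
  3. Walk through sorted points, maintaining a stack; pop the top while the last three entries make a non-left turn (cross product ≤ 0).
  4. Final stack is the convex hull in CCW order: (-3, -8), (-2, -8), (9, -3), (5, 7).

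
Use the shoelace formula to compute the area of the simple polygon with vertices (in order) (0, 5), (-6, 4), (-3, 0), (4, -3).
Area = 71/2

Shoelace formula: Area = (1/2) |Σ_i (x_i · y_{i+1} − x_{i+1} · y_i)| (indices mod n). Compute each cross term:
  (0)(4) − (-6)(5) = 30
  (-6)(0) − (-3)(4) = 12
  (-3)(-3) − (4)(0) = 9
  (4)(5) − (0)(-3) = 20
Sum = 71, so (signed) Area = 71/2 = 71/2, |Area| = 71/2.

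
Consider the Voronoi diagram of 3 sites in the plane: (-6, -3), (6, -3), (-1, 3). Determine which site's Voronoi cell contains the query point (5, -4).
Nearest site = (6, -3)

The Voronoi cell of site s contains exactly those query points closer to s than to any other site. Compute squared distances from q = (5, -4) to each site:
  (6 − 5)² + (-3 − -4)² = 2
  (-1 − 5)² + (3 − -4)² = 85
  (-6 − 5)² + (-3 − -4)² = 122
Minimum is attained by (6, -3), so q lies in its Voronoi cell.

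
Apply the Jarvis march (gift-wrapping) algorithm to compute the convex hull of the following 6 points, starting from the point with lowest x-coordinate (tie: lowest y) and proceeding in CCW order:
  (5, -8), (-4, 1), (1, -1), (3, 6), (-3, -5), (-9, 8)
Hull (CCW) = [(-9, 8), (-3, -5), (5, -8), (3, 6)]

Jarvis march: at each step, from the current hull vertex p, select the next vertex q as the point such that every other point lies strictly to the left of (or on) the directed line p → q. (Equivalently: for every other point r, the cross product (q − p) × (r − p) ≥ 0.)
Starting point (lowest x, tie lowest y): (-9, 8). Wrap until returning to start. Resulting hull: (-9, 8), (-3, -5), (5, -8), (3, 6).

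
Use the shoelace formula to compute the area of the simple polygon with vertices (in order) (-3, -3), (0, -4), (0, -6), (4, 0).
Area = 12

Shoelace formula: Area = (1/2) |Σ_i (x_i · y_{i+1} − x_{i+1} · y_i)| (indices mod n). Compute each cross term:
  (-3)(-4) − (0)(-3) = 12
  (0)(-6) − (0)(-4) = 0
  (0)(0) − (4)(-6) = 24
  (4)(-3) − (-3)(0) = -12
Sum = 24, so (signed) Area = 24/2 = 12, |Area| = 12.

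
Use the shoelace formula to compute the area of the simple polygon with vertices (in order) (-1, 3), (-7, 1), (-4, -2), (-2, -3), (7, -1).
Area = 89/2

Shoelace formula: Area = (1/2) |Σ_i (x_i · y_{i+1} − x_{i+1} · y_i)| (indices mod n). Compute each cross term:
  (-1)(1) − (-7)(3) = 20
  (-7)(-2) − (-4)(1) = 18
  (-4)(-3) − (-2)(-2) = 8
  (-2)(-1) − (7)(-3) = 23
  (7)(3) − (-1)(-1) = 20
Sum = 89, so (signed) Area = 89/2 = 89/2, |Area| = 89/2.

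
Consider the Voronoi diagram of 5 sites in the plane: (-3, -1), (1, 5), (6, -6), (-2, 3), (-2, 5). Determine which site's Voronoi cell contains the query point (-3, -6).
Nearest site = (-3, -1)

The Voronoi cell of site s contains exactly those query points closer to s than to any other site. Compute squared distances from q = (-3, -6) to each site:
  (-3 − -3)² + (-1 − -6)² = 25
  (6 − -3)² + (-6 − -6)² = 81
  (-2 − -3)² + (3 − -6)² = 82
  (-2 − -3)² + (5 − -6)² = 122
  (1 − -3)² + (5 − -6)² = 137
Minimum is attained by (-3, -1), so q lies in its Voronoi cell.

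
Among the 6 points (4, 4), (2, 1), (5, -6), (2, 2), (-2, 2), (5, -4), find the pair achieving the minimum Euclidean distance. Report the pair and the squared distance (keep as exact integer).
Pair = ((2, 1), (2, 2)); squared distance = 1

Compute all C(6, 2) = 15 pairwise squared distances (x_i − x_j)² + (y_i − y_j)². The minimum is 1, attained by the pair ((2, 1), (2, 2)).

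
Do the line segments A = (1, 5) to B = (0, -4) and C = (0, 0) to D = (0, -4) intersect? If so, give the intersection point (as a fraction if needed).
Yes; intersection at (0, -4) (t = 1 on AB, s = 1 on CD)

Parametrize AB as A + t(B − A) = (1 + -1 t, 5 + -9 t) and CD as C + s(D − C) = (0 + 0 s, 0 + -4 s). Solve the linear system for (t, s). Determinant = -4 ≠ 0, so a unique intersection of the containing lines exists. Solution: t = 1, s = 1 — both in [0, 1], so the segments cross. Intersection point: (0, -4).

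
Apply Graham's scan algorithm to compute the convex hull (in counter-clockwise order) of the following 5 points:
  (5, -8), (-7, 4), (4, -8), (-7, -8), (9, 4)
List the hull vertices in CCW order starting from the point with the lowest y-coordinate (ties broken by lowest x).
Hull (CCW) = [(-7, -8), (5, -8), (9, 4), (-7, 4)]

Graham scan procedure:
  1. Find the pivot p₀ = point with lowest y (tie → lowest x): (-7, -8).
  2. Sort the remaining points by polar angle around p₀.
  3. Walk through sorted points, maintaining a stack; pop the top while the last three entries make a non-left turn (cross product ≤ 0).
  4. Final stack is the convex hull in CCW order: (-7, -8), (5, -8), (9, 4), (-7, 4).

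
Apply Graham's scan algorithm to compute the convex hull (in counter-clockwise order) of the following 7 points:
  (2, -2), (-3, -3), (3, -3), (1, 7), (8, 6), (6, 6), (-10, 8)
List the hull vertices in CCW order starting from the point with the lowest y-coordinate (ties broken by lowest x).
Hull (CCW) = [(-3, -3), (3, -3), (8, 6), (1, 7), (-10, 8)]

Graham scan procedure:
  1. Find the pivot p₀ = point with lowest y (tie → lowest x): (-3, -3).
  2. Sort the remaining points by polar angle around p₀.
  3. Walk through sorted points, maintaining a stack; pop the top while the last three entries make a non-left turn (cross product ≤ 0).
  4. Final stack is the convex hull in CCW order: (-3, -3), (3, -3), (8, 6), (1, 7), (-10, 8).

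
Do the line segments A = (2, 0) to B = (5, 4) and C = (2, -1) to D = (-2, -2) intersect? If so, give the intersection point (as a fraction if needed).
No (intersection of containing lines falls outside at least one segment)

Parametrize and solve: t = -4/13, s = 3/13. At least one of these is outside [0, 1], so the segments do not intersect.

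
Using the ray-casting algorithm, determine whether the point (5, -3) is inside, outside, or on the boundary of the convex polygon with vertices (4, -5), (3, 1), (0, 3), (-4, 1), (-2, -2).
The point (5, -3) lies strictly outside the polygon

Cast a horizontal ray to the right from the query point and count how many polygon edges it crosses (each edge strictly once or zero times, handled with the usual half-open convention). 
Parity of crossings → even ⇒ outside.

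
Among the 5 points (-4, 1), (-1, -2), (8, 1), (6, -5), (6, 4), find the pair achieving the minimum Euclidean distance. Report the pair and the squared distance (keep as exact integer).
Pair = ((8, 1), (6, 4)); squared distance = 13

Compute all C(5, 2) = 10 pairwise squared distances (x_i − x_j)² + (y_i − y_j)². The minimum is 13, attained by the pair ((8, 1), (6, 4)).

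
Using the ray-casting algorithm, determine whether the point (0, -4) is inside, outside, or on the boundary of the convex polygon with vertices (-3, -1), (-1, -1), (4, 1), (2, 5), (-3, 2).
The point (0, -4) lies strictly outside the polygon

Cast a horizontal ray to the right from the query point and count how many polygon edges it crosses (each edge strictly once or zero times, handled with the usual half-open convention). 
Parity of crossings → even ⇒ outside.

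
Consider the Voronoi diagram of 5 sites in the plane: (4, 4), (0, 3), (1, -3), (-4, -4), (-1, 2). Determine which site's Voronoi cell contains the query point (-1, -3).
Nearest site = (1, -3)

The Voronoi cell of site s contains exactly those query points closer to s than to any other site. Compute squared distances from q = (-1, -3) to each site:
  (1 − -1)² + (-3 − -3)² = 4
  (-4 − -1)² + (-4 − -3)² = 10
  (-1 − -1)² + (2 − -3)² = 25
  (0 − -1)² + (3 − -3)² = 37
  (4 − -1)² + (4 − -3)² = 74
Minimum is attained by (1, -3), so q lies in its Voronoi cell.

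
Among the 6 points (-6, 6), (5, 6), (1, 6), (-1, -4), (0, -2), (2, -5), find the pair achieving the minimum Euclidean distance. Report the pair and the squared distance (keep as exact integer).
Pair = ((-1, -4), (0, -2)); squared distance = 5

Compute all C(6, 2) = 15 pairwise squared distances (x_i − x_j)² + (y_i − y_j)². The minimum is 5, attained by the pair ((-1, -4), (0, -2)).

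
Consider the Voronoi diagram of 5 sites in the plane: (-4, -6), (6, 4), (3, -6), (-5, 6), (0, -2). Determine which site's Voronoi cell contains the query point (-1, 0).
Nearest site = (0, -2)

The Voronoi cell of site s contains exactly those query points closer to s than to any other site. Compute squared distances from q = (-1, 0) to each site:
  (0 − -1)² + (-2 − 0)² = 5
  (-4 − -1)² + (-6 − 0)² = 45
  (-5 − -1)² + (6 − 0)² = 52
  (3 − -1)² + (-6 − 0)² = 52
  (6 − -1)² + (4 − 0)² = 65
Minimum is attained by (0, -2), so q lies in its Voronoi cell.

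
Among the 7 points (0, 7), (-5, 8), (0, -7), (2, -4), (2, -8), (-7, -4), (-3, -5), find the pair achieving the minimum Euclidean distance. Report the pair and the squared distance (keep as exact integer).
Pair = ((0, -7), (2, -8)); squared distance = 5

Compute all C(7, 2) = 21 pairwise squared distances (x_i − x_j)² + (y_i − y_j)². The minimum is 5, attained by the pair ((0, -7), (2, -8)).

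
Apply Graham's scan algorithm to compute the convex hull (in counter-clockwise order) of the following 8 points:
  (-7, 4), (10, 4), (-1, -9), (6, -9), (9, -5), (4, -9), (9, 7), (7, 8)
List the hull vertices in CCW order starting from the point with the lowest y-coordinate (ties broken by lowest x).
Hull (CCW) = [(-1, -9), (6, -9), (9, -5), (10, 4), (9, 7), (7, 8), (-7, 4)]

Graham scan procedure:
  1. Find the pivot p₀ = point with lowest y (tie → lowest x): (-1, -9).
  2. Sort the remaining points by polar angle around p₀.
  3. Walk through sorted points, maintaining a stack; pop the top while the last three entries make a non-left turn (cross product ≤ 0).
  4. Final stack is the convex hull in CCW order: (-1, -9), (6, -9), (9, -5), (10, 4), (9, 7), (7, 8), (-7, 4).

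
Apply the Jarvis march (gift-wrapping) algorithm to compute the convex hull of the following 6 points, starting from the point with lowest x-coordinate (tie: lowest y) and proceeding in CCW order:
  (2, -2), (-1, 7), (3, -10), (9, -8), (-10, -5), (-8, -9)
Hull (CCW) = [(-10, -5), (-8, -9), (3, -10), (9, -8), (-1, 7)]

Jarvis march: at each step, from the current hull vertex p, select the next vertex q as the point such that every other point lies strictly to the left of (or on) the directed line p → q. (Equivalently: for every other point r, the cross product (q − p) × (r − p) ≥ 0.)
Starting point (lowest x, tie lowest y): (-10, -5). Wrap until returning to start. Resulting hull: (-10, -5), (-8, -9), (3, -10), (9, -8), (-1, 7).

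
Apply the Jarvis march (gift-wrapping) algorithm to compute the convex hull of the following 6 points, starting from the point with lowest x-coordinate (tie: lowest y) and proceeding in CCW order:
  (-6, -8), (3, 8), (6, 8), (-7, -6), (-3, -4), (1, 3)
Hull (CCW) = [(-7, -6), (-6, -8), (6, 8), (3, 8)]

Jarvis march: at each step, from the current hull vertex p, select the next vertex q as the point such that every other point lies strictly to the left of (or on) the directed line p → q. (Equivalently: for every other point r, the cross product (q − p) × (r − p) ≥ 0.)
Starting point (lowest x, tie lowest y): (-7, -6). Wrap until returning to start. Resulting hull: (-7, -6), (-6, -8), (6, 8), (3, 8).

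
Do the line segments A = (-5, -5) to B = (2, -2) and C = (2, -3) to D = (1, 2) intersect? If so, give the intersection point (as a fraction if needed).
Yes; intersection at (69/38, -79/38) (t = 37/38 on AB, s = 7/38 on CD)

Parametrize AB as A + t(B − A) = (-5 + 7 t, -5 + 3 t) and CD as C + s(D − C) = (2 + -1 s, -3 + 5 s). Solve the linear system for (t, s). Determinant = -38 ≠ 0, so a unique intersection of the containing lines exists. Solution: t = 37/38, s = 7/38 — both in [0, 1], so the segments cross. Intersection point: (69/38, -79/38).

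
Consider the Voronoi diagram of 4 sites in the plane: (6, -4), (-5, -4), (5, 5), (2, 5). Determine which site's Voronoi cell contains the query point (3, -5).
Nearest site = (6, -4)

The Voronoi cell of site s contains exactly those query points closer to s than to any other site. Compute squared distances from q = (3, -5) to each site:
  (6 − 3)² + (-4 − -5)² = 10
  (-5 − 3)² + (-4 − -5)² = 65
  (2 − 3)² + (5 − -5)² = 101
  (5 − 3)² + (5 − -5)² = 104
Minimum is attained by (6, -4), so q lies in its Voronoi cell.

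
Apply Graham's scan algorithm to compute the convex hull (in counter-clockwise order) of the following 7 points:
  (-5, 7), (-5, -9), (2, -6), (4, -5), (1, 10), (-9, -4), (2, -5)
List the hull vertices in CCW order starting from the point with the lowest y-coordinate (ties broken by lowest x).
Hull (CCW) = [(-5, -9), (2, -6), (4, -5), (1, 10), (-5, 7), (-9, -4)]

Graham scan procedure:
  1. Find the pivot p₀ = point with lowest y (tie → lowest x): (-5, -9).
  2. Sort the remaining points by polar angle around p₀.
  3. Walk through sorted points, maintaining a stack; pop the top while the last three entries make a non-left turn (cross product ≤ 0).
  4. Final stack is the convex hull in CCW order: (-5, -9), (2, -6), (4, -5), (1, 10), (-5, 7), (-9, -4).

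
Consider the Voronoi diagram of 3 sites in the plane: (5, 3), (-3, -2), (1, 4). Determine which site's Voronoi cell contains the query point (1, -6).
Nearest site = (-3, -2)

The Voronoi cell of site s contains exactly those query points closer to s than to any other site. Compute squared distances from q = (1, -6) to each site:
  (-3 − 1)² + (-2 − -6)² = 32
  (5 − 1)² + (3 − -6)² = 97
  (1 − 1)² + (4 − -6)² = 100
Minimum is attained by (-3, -2), so q lies in its Voronoi cell.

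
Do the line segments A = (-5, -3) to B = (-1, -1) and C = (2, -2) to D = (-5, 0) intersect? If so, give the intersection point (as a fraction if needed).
Yes; intersection at (-13/11, -12/11) (t = 21/22 on AB, s = 5/11 on CD)

Parametrize AB as A + t(B − A) = (-5 + 4 t, -3 + 2 t) and CD as C + s(D − C) = (2 + -7 s, -2 + 2 s). Solve the linear system for (t, s). Determinant = -22 ≠ 0, so a unique intersection of the containing lines exists. Solution: t = 21/22, s = 5/11 — both in [0, 1], so the segments cross. Intersection point: (-13/11, -12/11).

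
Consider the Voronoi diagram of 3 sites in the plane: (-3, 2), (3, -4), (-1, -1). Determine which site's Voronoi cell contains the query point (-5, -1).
Nearest site = (-3, 2)

The Voronoi cell of site s contains exactly those query points closer to s than to any other site. Compute squared distances from q = (-5, -1) to each site:
  (-3 − -5)² + (2 − -1)² = 13
  (-1 − -5)² + (-1 − -1)² = 16
  (3 − -5)² + (-4 − -1)² = 73
Minimum is attained by (-3, 2), so q lies in its Voronoi cell.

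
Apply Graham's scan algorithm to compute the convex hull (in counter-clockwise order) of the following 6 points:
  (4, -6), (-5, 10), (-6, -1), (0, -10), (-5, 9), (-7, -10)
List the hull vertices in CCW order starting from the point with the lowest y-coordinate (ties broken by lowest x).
Hull (CCW) = [(-7, -10), (0, -10), (4, -6), (-5, 10)]

Graham scan procedure:
  1. Find the pivot p₀ = point with lowest y (tie → lowest x): (-7, -10).
  2. Sort the remaining points by polar angle around p₀.
  3. Walk through sorted points, maintaining a stack; pop the top while the last three entries make a non-left turn (cross product ≤ 0).
  4. Final stack is the convex hull in CCW order: (-7, -10), (0, -10), (4, -6), (-5, 10).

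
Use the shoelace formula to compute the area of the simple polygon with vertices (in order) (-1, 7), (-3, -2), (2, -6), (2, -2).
Area = 65/2

Shoelace formula: Area = (1/2) |Σ_i (x_i · y_{i+1} − x_{i+1} · y_i)| (indices mod n). Compute each cross term:
  (-1)(-2) − (-3)(7) = 23
  (-3)(-6) − (2)(-2) = 22
  (2)(-2) − (2)(-6) = 8
  (2)(7) − (-1)(-2) = 12
Sum = 65, so (signed) Area = 65/2 = 65/2, |Area| = 65/2.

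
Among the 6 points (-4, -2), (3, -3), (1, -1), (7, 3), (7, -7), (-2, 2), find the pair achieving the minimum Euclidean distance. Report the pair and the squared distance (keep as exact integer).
Pair = ((3, -3), (1, -1)); squared distance = 8

Compute all C(6, 2) = 15 pairwise squared distances (x_i − x_j)² + (y_i − y_j)². The minimum is 8, attained by the pair ((3, -3), (1, -1)).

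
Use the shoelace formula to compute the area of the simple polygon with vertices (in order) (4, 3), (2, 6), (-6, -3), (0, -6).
Area = 54

Shoelace formula: Area = (1/2) |Σ_i (x_i · y_{i+1} − x_{i+1} · y_i)| (indices mod n). Compute each cross term:
  (4)(6) − (2)(3) = 18
  (2)(-3) − (-6)(6) = 30
  (-6)(-6) − (0)(-3) = 36
  (0)(3) − (4)(-6) = 24
Sum = 108, so (signed) Area = 108/2 = 54, |Area| = 54.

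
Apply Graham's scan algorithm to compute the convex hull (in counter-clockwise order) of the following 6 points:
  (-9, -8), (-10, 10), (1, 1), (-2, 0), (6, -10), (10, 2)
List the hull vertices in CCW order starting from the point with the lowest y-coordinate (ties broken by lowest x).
Hull (CCW) = [(6, -10), (10, 2), (-10, 10), (-9, -8)]

Graham scan procedure:
  1. Find the pivot p₀ = point with lowest y (tie → lowest x): (6, -10).
  2. Sort the remaining points by polar angle around p₀.
  3. Walk through sorted points, maintaining a stack; pop the top while the last three entries make a non-left turn (cross product ≤ 0).
  4. Final stack is the convex hull in CCW order: (6, -10), (10, 2), (-10, 10), (-9, -8).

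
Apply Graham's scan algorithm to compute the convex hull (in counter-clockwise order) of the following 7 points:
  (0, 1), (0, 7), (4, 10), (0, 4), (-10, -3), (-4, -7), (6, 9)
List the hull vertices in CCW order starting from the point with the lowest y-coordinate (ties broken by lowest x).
Hull (CCW) = [(-4, -7), (6, 9), (4, 10), (0, 7), (-10, -3)]

Graham scan procedure:
  1. Find the pivot p₀ = point with lowest y (tie → lowest x): (-4, -7).
  2. Sort the remaining points by polar angle around p₀.
  3. Walk through sorted points, maintaining a stack; pop the top while the last three entries make a non-left turn (cross product ≤ 0).
  4. Final stack is the convex hull in CCW order: (-4, -7), (6, 9), (4, 10), (0, 7), (-10, -3).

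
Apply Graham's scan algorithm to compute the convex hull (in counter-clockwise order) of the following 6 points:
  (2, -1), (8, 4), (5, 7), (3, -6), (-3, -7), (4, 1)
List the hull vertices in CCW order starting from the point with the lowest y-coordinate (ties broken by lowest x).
Hull (CCW) = [(-3, -7), (3, -6), (8, 4), (5, 7)]

Graham scan procedure:
  1. Find the pivot p₀ = point with lowest y (tie → lowest x): (-3, -7).
  2. Sort the remaining points by polar angle around p₀.
  3. Walk through sorted points, maintaining a stack; pop the top while the last three entries make a non-left turn (cross product ≤ 0).
  4. Final stack is the convex hull in CCW order: (-3, -7), (3, -6), (8, 4), (5, 7).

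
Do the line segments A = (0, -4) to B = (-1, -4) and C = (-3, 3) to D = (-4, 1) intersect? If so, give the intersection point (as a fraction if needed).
No (intersection of containing lines falls outside at least one segment)

Parametrize and solve: t = 13/2, s = 7/2. At least one of these is outside [0, 1], so the segments do not intersect.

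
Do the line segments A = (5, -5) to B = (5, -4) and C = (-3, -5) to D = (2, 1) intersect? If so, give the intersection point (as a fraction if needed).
No (intersection of containing lines falls outside at least one segment)

Parametrize and solve: t = 48/5, s = 8/5. At least one of these is outside [0, 1], so the segments do not intersect.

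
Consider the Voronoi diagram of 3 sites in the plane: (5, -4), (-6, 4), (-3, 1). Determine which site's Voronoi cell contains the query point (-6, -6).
Nearest site = (-3, 1)

The Voronoi cell of site s contains exactly those query points closer to s than to any other site. Compute squared distances from q = (-6, -6) to each site:
  (-3 − -6)² + (1 − -6)² = 58
  (-6 − -6)² + (4 − -6)² = 100
  (5 − -6)² + (-4 − -6)² = 125
Minimum is attained by (-3, 1), so q lies in its Voronoi cell.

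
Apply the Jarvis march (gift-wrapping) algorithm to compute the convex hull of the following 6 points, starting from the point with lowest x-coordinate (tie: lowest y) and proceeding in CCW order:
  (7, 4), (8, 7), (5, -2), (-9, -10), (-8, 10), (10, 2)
Hull (CCW) = [(-9, -10), (5, -2), (10, 2), (8, 7), (-8, 10)]

Jarvis march: at each step, from the current hull vertex p, select the next vertex q as the point such that every other point lies strictly to the left of (or on) the directed line p → q. (Equivalently: for every other point r, the cross product (q − p) × (r − p) ≥ 0.)
Starting point (lowest x, tie lowest y): (-9, -10). Wrap until returning to start. Resulting hull: (-9, -10), (5, -2), (10, 2), (8, 7), (-8, 10).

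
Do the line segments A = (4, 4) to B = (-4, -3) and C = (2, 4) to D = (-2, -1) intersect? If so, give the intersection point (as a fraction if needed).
No (intersection of containing lines falls outside at least one segment)

Parametrize and solve: t = 5/6, s = 7/6. At least one of these is outside [0, 1], so the segments do not intersect.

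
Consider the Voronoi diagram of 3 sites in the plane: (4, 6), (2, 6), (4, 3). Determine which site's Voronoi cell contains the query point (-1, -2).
Nearest site = (4, 3)

The Voronoi cell of site s contains exactly those query points closer to s than to any other site. Compute squared distances from q = (-1, -2) to each site:
  (4 − -1)² + (3 − -2)² = 50
  (2 − -1)² + (6 − -2)² = 73
  (4 − -1)² + (6 − -2)² = 89
Minimum is attained by (4, 3), so q lies in its Voronoi cell.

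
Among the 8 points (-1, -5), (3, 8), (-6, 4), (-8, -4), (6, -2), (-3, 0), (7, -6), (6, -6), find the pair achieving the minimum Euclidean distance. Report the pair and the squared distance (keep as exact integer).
Pair = ((7, -6), (6, -6)); squared distance = 1

Compute all C(8, 2) = 28 pairwise squared distances (x_i − x_j)² + (y_i − y_j)². The minimum is 1, attained by the pair ((7, -6), (6, -6)).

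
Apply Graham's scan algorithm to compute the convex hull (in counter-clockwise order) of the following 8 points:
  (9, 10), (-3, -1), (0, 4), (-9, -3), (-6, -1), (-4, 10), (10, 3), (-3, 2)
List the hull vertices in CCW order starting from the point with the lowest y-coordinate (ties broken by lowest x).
Hull (CCW) = [(-9, -3), (10, 3), (9, 10), (-4, 10)]

Graham scan procedure:
  1. Find the pivot p₀ = point with lowest y (tie → lowest x): (-9, -3).
  2. Sort the remaining points by polar angle around p₀.
  3. Walk through sorted points, maintaining a stack; pop the top while the last three entries make a non-left turn (cross product ≤ 0).
  4. Final stack is the convex hull in CCW order: (-9, -3), (10, 3), (9, 10), (-4, 10).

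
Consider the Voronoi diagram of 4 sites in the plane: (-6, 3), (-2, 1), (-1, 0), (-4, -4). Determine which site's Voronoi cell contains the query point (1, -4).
Nearest site = (-1, 0)

The Voronoi cell of site s contains exactly those query points closer to s than to any other site. Compute squared distances from q = (1, -4) to each site:
  (-1 − 1)² + (0 − -4)² = 20
  (-4 − 1)² + (-4 − -4)² = 25
  (-2 − 1)² + (1 − -4)² = 34
  (-6 − 1)² + (3 − -4)² = 98
Minimum is attained by (-1, 0), so q lies in its Voronoi cell.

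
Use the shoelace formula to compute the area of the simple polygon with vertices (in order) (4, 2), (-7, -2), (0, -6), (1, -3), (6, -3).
Area = 93/2

Shoelace formula: Area = (1/2) |Σ_i (x_i · y_{i+1} − x_{i+1} · y_i)| (indices mod n). Compute each cross term:
  (4)(-2) − (-7)(2) = 6
  (-7)(-6) − (0)(-2) = 42
  (0)(-3) − (1)(-6) = 6
  (1)(-3) − (6)(-3) = 15
  (6)(2) − (4)(-3) = 24
Sum = 93, so (signed) Area = 93/2 = 93/2, |Area| = 93/2.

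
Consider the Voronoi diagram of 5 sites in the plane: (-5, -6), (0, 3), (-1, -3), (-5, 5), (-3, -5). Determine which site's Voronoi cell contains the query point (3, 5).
Nearest site = (0, 3)

The Voronoi cell of site s contains exactly those query points closer to s than to any other site. Compute squared distances from q = (3, 5) to each site:
  (0 − 3)² + (3 − 5)² = 13
  (-5 − 3)² + (5 − 5)² = 64
  (-1 − 3)² + (-3 − 5)² = 80
  (-3 − 3)² + (-5 − 5)² = 136
  (-5 − 3)² + (-6 − 5)² = 185
Minimum is attained by (0, 3), so q lies in its Voronoi cell.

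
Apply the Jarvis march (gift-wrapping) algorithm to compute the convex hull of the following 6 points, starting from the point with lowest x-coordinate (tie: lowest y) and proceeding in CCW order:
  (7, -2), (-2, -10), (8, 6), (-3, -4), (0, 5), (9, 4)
Hull (CCW) = [(-3, -4), (-2, -10), (7, -2), (9, 4), (8, 6), (0, 5)]

Jarvis march: at each step, from the current hull vertex p, select the next vertex q as the point such that every other point lies strictly to the left of (or on) the directed line p → q. (Equivalently: for every other point r, the cross product (q − p) × (r − p) ≥ 0.)
Starting point (lowest x, tie lowest y): (-3, -4). Wrap until returning to start. Resulting hull: (-3, -4), (-2, -10), (7, -2), (9, 4), (8, 6), (0, 5).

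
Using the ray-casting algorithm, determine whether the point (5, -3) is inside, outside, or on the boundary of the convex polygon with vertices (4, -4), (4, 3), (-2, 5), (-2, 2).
The point (5, -3) lies strictly outside the polygon

Cast a horizontal ray to the right from the query point and count how many polygon edges it crosses (each edge strictly once or zero times, handled with the usual half-open convention). 
Parity of crossings → even ⇒ outside.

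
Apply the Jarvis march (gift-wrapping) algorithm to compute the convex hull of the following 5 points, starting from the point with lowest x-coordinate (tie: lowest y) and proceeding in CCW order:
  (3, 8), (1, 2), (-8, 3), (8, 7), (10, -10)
Hull (CCW) = [(-8, 3), (10, -10), (8, 7), (3, 8)]

Jarvis march: at each step, from the current hull vertex p, select the next vertex q as the point such that every other point lies strictly to the left of (or on) the directed line p → q. (Equivalently: for every other point r, the cross product (q − p) × (r − p) ≥ 0.)
Starting point (lowest x, tie lowest y): (-8, 3). Wrap until returning to start. Resulting hull: (-8, 3), (10, -10), (8, 7), (3, 8).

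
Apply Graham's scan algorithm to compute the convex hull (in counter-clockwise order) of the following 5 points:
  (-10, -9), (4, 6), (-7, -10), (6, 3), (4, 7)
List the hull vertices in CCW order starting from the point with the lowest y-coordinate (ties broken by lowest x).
Hull (CCW) = [(-7, -10), (6, 3), (4, 7), (-10, -9)]

Graham scan procedure:
  1. Find the pivot p₀ = point with lowest y (tie → lowest x): (-7, -10).
  2. Sort the remaining points by polar angle around p₀.
  3. Walk through sorted points, maintaining a stack; pop the top while the last three entries make a non-left turn (cross product ≤ 0).
  4. Final stack is the convex hull in CCW order: (-7, -10), (6, 3), (4, 7), (-10, -9).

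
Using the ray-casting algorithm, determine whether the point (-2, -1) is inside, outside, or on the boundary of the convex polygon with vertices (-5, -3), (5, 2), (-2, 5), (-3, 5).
The point (-2, -1) lies strictly inside the polygon

Cast a horizontal ray to the right from the query point and count how many polygon edges it crosses (each edge strictly once or zero times, handled with the usual half-open convention). 
Parity of crossings → odd ⇒ inside.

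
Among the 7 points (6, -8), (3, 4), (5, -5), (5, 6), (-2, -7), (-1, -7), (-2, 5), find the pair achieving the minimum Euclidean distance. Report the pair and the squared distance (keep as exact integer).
Pair = ((-2, -7), (-1, -7)); squared distance = 1

Compute all C(7, 2) = 21 pairwise squared distances (x_i − x_j)² + (y_i − y_j)². The minimum is 1, attained by the pair ((-2, -7), (-1, -7)).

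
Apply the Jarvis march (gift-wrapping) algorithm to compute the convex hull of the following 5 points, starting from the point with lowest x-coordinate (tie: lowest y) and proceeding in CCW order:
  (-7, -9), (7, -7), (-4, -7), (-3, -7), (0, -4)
Hull (CCW) = [(-7, -9), (7, -7), (0, -4)]

Jarvis march: at each step, from the current hull vertex p, select the next vertex q as the point such that every other point lies strictly to the left of (or on) the directed line p → q. (Equivalently: for every other point r, the cross product (q − p) × (r − p) ≥ 0.)
Starting point (lowest x, tie lowest y): (-7, -9). Wrap until returning to start. Resulting hull: (-7, -9), (7, -7), (0, -4).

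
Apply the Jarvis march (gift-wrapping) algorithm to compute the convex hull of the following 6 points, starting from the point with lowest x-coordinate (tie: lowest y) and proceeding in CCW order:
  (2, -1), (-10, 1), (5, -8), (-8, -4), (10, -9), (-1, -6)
Hull (CCW) = [(-10, 1), (-8, -4), (5, -8), (10, -9), (2, -1)]

Jarvis march: at each step, from the current hull vertex p, select the next vertex q as the point such that every other point lies strictly to the left of (or on) the directed line p → q. (Equivalently: for every other point r, the cross product (q − p) × (r − p) ≥ 0.)
Starting point (lowest x, tie lowest y): (-10, 1). Wrap until returning to start. Resulting hull: (-10, 1), (-8, -4), (5, -8), (10, -9), (2, -1).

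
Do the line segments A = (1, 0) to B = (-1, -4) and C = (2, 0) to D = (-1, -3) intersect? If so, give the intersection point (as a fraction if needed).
Yes; intersection at (0, -2) (t = 1/2 on AB, s = 2/3 on CD)

Parametrize AB as A + t(B − A) = (1 + -2 t, 0 + -4 t) and CD as C + s(D − C) = (2 + -3 s, 0 + -3 s). Solve the linear system for (t, s). Determinant = 6 ≠ 0, so a unique intersection of the containing lines exists. Solution: t = 1/2, s = 2/3 — both in [0, 1], so the segments cross. Intersection point: (0, -2).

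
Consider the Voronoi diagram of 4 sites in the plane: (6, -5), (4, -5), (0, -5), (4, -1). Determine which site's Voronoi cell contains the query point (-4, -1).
Nearest site = (0, -5)

The Voronoi cell of site s contains exactly those query points closer to s than to any other site. Compute squared distances from q = (-4, -1) to each site:
  (0 − -4)² + (-5 − -1)² = 32
  (4 − -4)² + (-1 − -1)² = 64
  (4 − -4)² + (-5 − -1)² = 80
  (6 − -4)² + (-5 − -1)² = 116
Minimum is attained by (0, -5), so q lies in its Voronoi cell.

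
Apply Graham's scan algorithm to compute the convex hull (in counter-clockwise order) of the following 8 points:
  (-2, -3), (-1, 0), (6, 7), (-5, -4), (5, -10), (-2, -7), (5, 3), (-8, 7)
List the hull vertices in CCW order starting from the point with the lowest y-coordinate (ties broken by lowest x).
Hull (CCW) = [(5, -10), (6, 7), (-8, 7), (-5, -4), (-2, -7)]

Graham scan procedure:
  1. Find the pivot p₀ = point with lowest y (tie → lowest x): (5, -10).
  2. Sort the remaining points by polar angle around p₀.
  3. Walk through sorted points, maintaining a stack; pop the top while the last three entries make a non-left turn (cross product ≤ 0).
  4. Final stack is the convex hull in CCW order: (5, -10), (6, 7), (-8, 7), (-5, -4), (-2, -7).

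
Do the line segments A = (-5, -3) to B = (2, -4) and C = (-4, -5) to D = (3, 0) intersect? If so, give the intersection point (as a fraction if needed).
Yes; intersection at (-11/6, -145/42) (t = 19/42 on AB, s = 13/42 on CD)

Parametrize AB as A + t(B − A) = (-5 + 7 t, -3 + -1 t) and CD as C + s(D − C) = (-4 + 7 s, -5 + 5 s). Solve the linear system for (t, s). Determinant = -42 ≠ 0, so a unique intersection of the containing lines exists. Solution: t = 19/42, s = 13/42 — both in [0, 1], so the segments cross. Intersection point: (-11/6, -145/42).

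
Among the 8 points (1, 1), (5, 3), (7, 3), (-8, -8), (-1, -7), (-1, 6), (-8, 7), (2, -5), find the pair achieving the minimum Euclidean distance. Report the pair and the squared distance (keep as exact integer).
Pair = ((5, 3), (7, 3)); squared distance = 4

Compute all C(8, 2) = 28 pairwise squared distances (x_i − x_j)² + (y_i − y_j)². The minimum is 4, attained by the pair ((5, 3), (7, 3)).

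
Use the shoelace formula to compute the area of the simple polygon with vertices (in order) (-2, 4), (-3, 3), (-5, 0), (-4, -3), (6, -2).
Area = 41

Shoelace formula: Area = (1/2) |Σ_i (x_i · y_{i+1} − x_{i+1} · y_i)| (indices mod n). Compute each cross term:
  (-2)(3) − (-3)(4) = 6
  (-3)(0) − (-5)(3) = 15
  (-5)(-3) − (-4)(0) = 15
  (-4)(-2) − (6)(-3) = 26
  (6)(4) − (-2)(-2) = 20
Sum = 82, so (signed) Area = 82/2 = 41, |Area| = 41.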